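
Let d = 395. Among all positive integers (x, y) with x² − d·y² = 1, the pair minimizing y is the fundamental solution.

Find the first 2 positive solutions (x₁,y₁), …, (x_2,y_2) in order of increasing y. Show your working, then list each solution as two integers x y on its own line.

√395 = [19; 1,6,1,38, …], period ℓ=4 (even) → k=3
i=0: a=19 ⇒ p=19, q=1
i=1: a=1 ⇒ p=20, q=1
i=2: a=6 ⇒ p=139, q=7
i=3: a=1 ⇒ p=159, q=8
→ (159, 8).  Check: 159²=25281, 395·8²=25280, difference 1.
k=2:  x_2 = 159·159+395·8·8 = 50561,  y_2 = 159·8+8·159 = 2544

159 8
50561 2544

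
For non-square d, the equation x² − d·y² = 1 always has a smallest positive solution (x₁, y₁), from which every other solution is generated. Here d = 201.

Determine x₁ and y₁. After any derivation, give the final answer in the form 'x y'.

515095 36332

d=201: √d = [14; 5,1,1,1,2,…,1,5,28] (ℓ=14, even), read p_13/q_13
k=0  a_k=14  p_k/q_k = 14/1
k=1  a_k=5  p_k/q_k = 71/5
k=2  a_k=1  p_k/q_k = 85/6
k=3  a_k=1  p_k/q_k = 156/11
k=4  a_k=1  p_k/q_k = 241/17
k=5  a_k=2  p_k/q_k = 638/45
…
k=7  a_k=8  p_k/q_k = 7670/541
k=8  a_k=1  p_k/q_k = 8549/603
k=9  a_k=2  p_k/q_k = 24768/1747
k=10  a_k=1  p_k/q_k = 33317/2350
k=11  a_k=1  p_k/q_k = 58085/4097
k=12  a_k=1  p_k/q_k = 91402/6447
k=13  a_k=5  p_k/q_k = 515095/36332
fundamental: x₁=515095, y₁=36332  (since 265322859025 − 201·1320014224 = 1)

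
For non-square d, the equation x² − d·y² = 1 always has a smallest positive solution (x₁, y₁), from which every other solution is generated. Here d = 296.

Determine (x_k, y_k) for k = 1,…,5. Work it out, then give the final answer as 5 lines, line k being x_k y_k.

√296 → a₀=17, period (4,1,7,1,4,34); ℓ=6 even so k=5
k=0  a_k=17  p_k/q_k = 17/1
k=1  a_k=4  p_k/q_k = 69/4
k=2  a_k=1  p_k/q_k = 86/5
…
k=4  a_k=1  p_k/q_k = 757/44
k=5  a_k=4  p_k/q_k = 3699/215
→ (3699, 215).  Check: 3699²=13682601, 296·215²=13682600, difference 1.
(3699+215√296)^2 = 27365201 + 1590570√296
(3699+215√296)^3 = 202447753299 + 11767036645√296
(3699+215√296)^4 = 1497708451540801 + 87052535509140√296
(3699+215√296)^5 = 11080046922051092499 + 644014645929581075√296

3699 215
27365201 1590570
202447753299 11767036645
1497708451540801 87052535509140
11080046922051092499 644014645929581075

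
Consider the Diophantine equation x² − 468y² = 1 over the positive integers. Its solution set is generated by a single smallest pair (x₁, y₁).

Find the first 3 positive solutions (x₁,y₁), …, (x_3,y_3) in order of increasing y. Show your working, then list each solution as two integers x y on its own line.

649 30
842401 38940
1093435849 50544090

d=468: √d = [21; 1,1,1,2,1,1,1,42] (ℓ=8, even), read p_7/q_7
i=0: a=21 ⇒ p=21, q=1
i=1: a=1 ⇒ p=22, q=1
i=2: a=1 ⇒ p=43, q=2
i=3: a=1 ⇒ p=65, q=3
i=4: a=2 ⇒ p=173, q=8
i=5: a=1 ⇒ p=238, q=11
i=6: a=1 ⇒ p=411, q=19
i=7: a=1 ⇒ p=649, q=30
→ (649, 30).  Check: 649²=421201, 468·30²=421200, difference 1.
k=2:  x_2 = 649·649+468·30·30 = 842401,  y_2 = 649·30+30·649 = 38940
k=3:  x_3 = 649·842401+468·30·38940 = 1093435849,  y_3 = 649·38940+30·842401 = 50544090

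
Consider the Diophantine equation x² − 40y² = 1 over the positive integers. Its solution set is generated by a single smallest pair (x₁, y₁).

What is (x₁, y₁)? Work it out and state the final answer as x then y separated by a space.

√40 = [6; 3,12, …], period ℓ=2 (even) → k=1
a_0=6:  p_0=6·1+0=6,  q_0=6·0+1=1
a_1=3:  p_1=3·6+1=19,  q_1=3·1+0=3
→ (19, 3).  Check: 19²=361, 40·3²=360, difference 1.

19 3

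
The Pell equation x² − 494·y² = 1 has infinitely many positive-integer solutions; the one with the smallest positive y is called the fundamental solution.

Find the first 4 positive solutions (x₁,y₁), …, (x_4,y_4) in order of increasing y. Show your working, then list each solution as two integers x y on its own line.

[22; 4,2,2,1,2,1,2,2,4,44] for √494; ℓ=10 ⇒ convergent index 9
step 0: (22, 1)  from 22·(1,0) + (0,1)
step 1: (89, 4)  from 4·(22,1) + (1,0)
…
step 4: (689, 31)  from 1·(489,22) + (200,9)
step 5: (1867, 84)  from 2·(689,31) + (489,22)
step 6: (2556, 115)  from 1·(1867,84) + (689,31)
step 7: (6979, 314)  from 2·(2556,115) + (1867,84)
step 8: (16514, 743)  from 2·(6979,314) + (2556,115)
step 9: (73035, 3286)  from 4·(16514,743) + (6979,314)
(x₁, y₁) = (73035, 3286);  73035² − 494·3286² = 1 ✓
(x_2, y_2) = (73035·73035 + 494·3286·3286, 73035·3286 + 3286·73035) = (10668222449, 479986020)
(x_3, y_3) = (73035·10668222449 + 494·3286·479986020, 73035·479986020 + 3286·10668222449) = (1558307253052395, 70111557938114)
(x_4, y_4) = (73035·1558307253052395 + 494·3286·70111557938114, 73035·70111557938114 + 3286·1558307253052395) = (227621940442695115201, 10241195267540325960)

73035 3286
10668222449 479986020
1558307253052395 70111557938114
227621940442695115201 10241195267540325960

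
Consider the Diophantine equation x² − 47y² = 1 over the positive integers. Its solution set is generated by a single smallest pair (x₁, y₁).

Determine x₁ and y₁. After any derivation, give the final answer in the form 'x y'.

48 7

√47 = [6; 1,5,1,12, …], period ℓ=4 (even) → k=3
k=0  a_k=6  p_k/q_k = 6/1
…
k=2  a_k=5  p_k/q_k = 41/6
k=3  a_k=1  p_k/q_k = 48/7
fundamental: x₁=48, y₁=7  (since 2304 − 47·49 = 1)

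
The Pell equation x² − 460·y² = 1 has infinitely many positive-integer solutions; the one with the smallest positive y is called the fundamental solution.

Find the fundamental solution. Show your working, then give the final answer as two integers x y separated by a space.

√460 → a₀=21, period (2,4,3,1,2,10,2,1,3,4,2,42); ℓ=12 even so k=11
k=0  a_k=21  p_k/q_k = 21/1
k=1  a_k=2  p_k/q_k = 43/2
…
k=3  a_k=3  p_k/q_k = 622/29
…
k=5  a_k=2  p_k/q_k = 2252/105
k=6  a_k=10  p_k/q_k = 23335/1088
…
k=8  a_k=1  p_k/q_k = 72257/3369
k=9  a_k=3  p_k/q_k = 265693/12388
k=10  a_k=4  p_k/q_k = 1135029/52921
k=11  a_k=2  p_k/q_k = 2535751/118230
fundamental: x₁=2535751, y₁=118230  (since 6430033134001 − 460·13978332900 = 1)

2535751 118230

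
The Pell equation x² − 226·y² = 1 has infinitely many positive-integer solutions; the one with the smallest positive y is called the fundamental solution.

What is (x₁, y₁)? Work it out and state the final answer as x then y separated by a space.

d=226: √d = [15; 30] (ℓ=1, odd), read p_1/q_1
i=0: a=15 ⇒ p=15, q=1
i=1: a=30 ⇒ p=451, q=30
(x₁, y₁) = (451, 30);  451² − 226·30² = 1 ✓

451 30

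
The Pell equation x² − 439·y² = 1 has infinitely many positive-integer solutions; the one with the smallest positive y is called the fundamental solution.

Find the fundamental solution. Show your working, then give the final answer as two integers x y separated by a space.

d=439: √d = [20; 1,19,1,40] (ℓ=4, even), read p_3/q_3
step 0: (20, 1)  from 20·(1,0) + (0,1)
step 1: (21, 1)  from 1·(20,1) + (1,0)
step 2: (419, 20)  from 19·(21,1) + (20,1)
step 3: (440, 21)  from 1·(419,20) + (21,1)
→ (440, 21).  Check: 440²=193600, 439·21²=193599, difference 1.

440 21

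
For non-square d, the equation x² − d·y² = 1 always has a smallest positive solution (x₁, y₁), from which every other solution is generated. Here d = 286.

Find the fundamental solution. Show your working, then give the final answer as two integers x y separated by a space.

√286 = [16; 1,10,3,3,2,3,3,10,1,32, …], period ℓ=10 (even) → k=9
a_0=16:  p_0=16·1+0=16,  q_0=16·0+1=1
a_1=1:  p_1=1·16+1=17,  q_1=1·1+0=1
a_2=10:  p_2=10·17+16=186,  q_2=10·1+1=11
a_3=3:  p_3=3·186+17=575,  q_3=3·11+1=34
a_4=3:  p_4=3·575+186=1911,  q_4=3·34+11=113
a_5=2:  p_5=2·1911+575=4397,  q_5=2·113+34=260
a_6=3:  p_6=3·4397+1911=15102,  q_6=3·260+113=893
a_7=3:  p_7=3·15102+4397=49703,  q_7=3·893+260=2939
a_8=10:  p_8=10·49703+15102=512132,  q_8=10·2939+893=30283
a_9=1:  p_9=1·512132+49703=561835,  q_9=1·30283+2939=33222
fundamental: x₁=561835, y₁=33222  (since 315658567225 − 286·1103701284 = 1)

561835 33222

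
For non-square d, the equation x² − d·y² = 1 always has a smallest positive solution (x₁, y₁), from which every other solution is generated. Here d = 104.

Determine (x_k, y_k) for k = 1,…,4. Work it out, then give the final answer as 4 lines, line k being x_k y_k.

51 5
5201 510
530451 52015
54100801 5305020

√104 = [10; 5,20, …], period ℓ=2 (even) → k=1
step 0: (10, 1)  from 10·(1,0) + (0,1)
step 1: (51, 5)  from 5·(10,1) + (1,0)
→ (51, 5).  Check: 51²=2601, 104·5²=2600, difference 1.
n=2: (51,5)∘(51,5) = (51·51+104·5·5, 51·5+5·51) = (5201,510)
n=3: (5201,510)∘(51,5) = (51·5201+104·5·510, 51·510+5·5201) = (530451,52015)
n=4: (530451,52015)∘(51,5) = (51·530451+104·5·52015, 51·52015+5·530451) = (54100801,5305020)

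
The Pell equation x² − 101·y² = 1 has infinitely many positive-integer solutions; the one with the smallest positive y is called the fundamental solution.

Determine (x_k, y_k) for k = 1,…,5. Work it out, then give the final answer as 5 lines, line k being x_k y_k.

201 20
80801 8040
32481801 3232060
13057603201 1299280080
5249124005001 522307360100

[10; 20] for √101; ℓ=1 ⇒ convergent index 1
i=0: a=10 ⇒ p=10, q=1
i=1: a=20 ⇒ p=201, q=20
→ (201, 20).  Check: 201²=40401, 101·20²=40400, difference 1.
(201+20√101)^2 = 80801 + 8040√101
(201+20√101)^3 = 32481801 + 3232060√101
(201+20√101)^4 = 13057603201 + 1299280080√101
(201+20√101)^5 = 5249124005001 + 522307360100√101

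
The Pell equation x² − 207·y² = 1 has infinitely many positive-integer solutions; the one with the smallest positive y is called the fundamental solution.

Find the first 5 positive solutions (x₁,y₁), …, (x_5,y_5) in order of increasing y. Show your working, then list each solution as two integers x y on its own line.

√207 = [14; 2,1,1,2,1,1,2,28, …], period ℓ=8 (even) → k=7
a_0=14:  p_0=14·1+0=14,  q_0=14·0+1=1
a_1=2:  p_1=2·14+1=29,  q_1=2·1+0=2
…
a_3=1:  p_3=1·43+29=72,  q_3=1·3+2=5
a_4=2:  p_4=2·72+43=187,  q_4=2·5+3=13
a_5=1:  p_5=1·187+72=259,  q_5=1·13+5=18
a_6=1:  p_6=1·259+187=446,  q_6=1·18+13=31
a_7=2:  p_7=2·446+259=1151,  q_7=2·31+18=80
→ (1151, 80).  Check: 1151²=1324801, 207·80²=1324800, difference 1.
n=2: (1151,80)∘(1151,80) = (1151·1151+207·80·80, 1151·80+80·1151) = (2649601,184160)
n=3: (2649601,184160)∘(1151,80) = (1151·2649601+207·80·184160, 1151·184160+80·2649601) = (6099380351,423936240)
n=4: (6099380351,423936240)∘(1151,80) = (1151·6099380351+207·80·423936240, 1151·423936240+80·6099380351) = (14040770918401,975901040320)
n=5: (14040770918401,975901040320)∘(1151,80) = (1151·14040770918401+207·80·975901040320, 1151·975901040320+80·14040770918401) = (32321848554778751,2246523770880400)

1151 80
2649601 184160
6099380351 423936240
14040770918401 975901040320
32321848554778751 2246523770880400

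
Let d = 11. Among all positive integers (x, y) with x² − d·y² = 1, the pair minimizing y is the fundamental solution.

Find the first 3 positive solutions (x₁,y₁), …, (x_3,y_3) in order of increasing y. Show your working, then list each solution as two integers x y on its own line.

10 3
199 60
3970 1197

√11 → a₀=3, period (3,6); ℓ=2 even so k=1
i=0: a=3 ⇒ p=3, q=1
i=1: a=3 ⇒ p=10, q=3
(x₁, y₁) = (10, 3);  10² − 11·3² = 1 ✓
(10+3√11)^2 = 199 + 60√11
(10+3√11)^3 = 3970 + 1197√11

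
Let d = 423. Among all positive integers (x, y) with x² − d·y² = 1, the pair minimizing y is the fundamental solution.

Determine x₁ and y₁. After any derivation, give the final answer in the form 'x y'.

4607 224

√423 → a₀=20, period (1,1,3,4,3,1,1,40); ℓ=8 even so k=7
k=0  a_k=20  p_k/q_k = 20/1
k=1  a_k=1  p_k/q_k = 21/1
k=2  a_k=1  p_k/q_k = 41/2
k=3  a_k=3  p_k/q_k = 144/7
k=4  a_k=4  p_k/q_k = 617/30
k=5  a_k=3  p_k/q_k = 1995/97
k=6  a_k=1  p_k/q_k = 2612/127
k=7  a_k=1  p_k/q_k = 4607/224
(x₁, y₁) = (4607, 224);  4607² − 423·224² = 1 ✓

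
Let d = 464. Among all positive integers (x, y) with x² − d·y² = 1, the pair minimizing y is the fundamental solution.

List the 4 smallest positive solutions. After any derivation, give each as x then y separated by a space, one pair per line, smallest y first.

[21; 1,1,5,1,1,1,5,1,1,42] for √464; ℓ=10 ⇒ convergent index 9
step 0: (21, 1)  from 21·(1,0) + (0,1)
…
step 5: (517, 24)  from 1·(280,13) + (237,11)
step 6: (797, 37)  from 1·(517,24) + (280,13)
…
step 8: (5299, 246)  from 1·(4502,209) + (797,37)
step 9: (9801, 455)  from 1·(5299,246) + (4502,209)
→ (9801, 455).  Check: 9801²=96059601, 464·455²=96059600, difference 1.
(x_2, y_2) = (9801·9801 + 464·455·455, 9801·455 + 455·9801) = (192119201, 8918910)
(x_3, y_3) = (9801·192119201 + 464·455·8918910, 9801·8918910 + 455·192119201) = (3765920568201, 174828473365)
(x_4, y_4) = (9801·3765920568201 + 464·455·174828473365, 9801·174828473365 + 455·3765920568201) = (73819574785756801, 3426987725981820)

9801 455
192119201 8918910
3765920568201 174828473365
73819574785756801 3426987725981820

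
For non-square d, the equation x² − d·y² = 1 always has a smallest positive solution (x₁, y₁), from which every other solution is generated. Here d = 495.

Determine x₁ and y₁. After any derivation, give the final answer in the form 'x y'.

√495 = [22; 4,44, …], period ℓ=2 (even) → k=1
step 0: (22, 1)  from 22·(1,0) + (0,1)
step 1: (89, 4)  from 4·(22,1) + (1,0)
→ (89, 4).  Check: 89²=7921, 495·4²=7920, difference 1.

89 4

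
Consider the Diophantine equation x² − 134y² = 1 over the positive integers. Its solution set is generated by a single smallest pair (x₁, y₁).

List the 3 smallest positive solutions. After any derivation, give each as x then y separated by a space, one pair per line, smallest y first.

145925 12606
42588211249 3679061100
12429369452874725 1073733982022394

√134 = [11; 1,1,2,1,3,…,1,1,22, …], period ℓ=14 (even) → k=13
i=0: a=11 ⇒ p=11, q=1
i=1: a=1 ⇒ p=12, q=1
i=2: a=1 ⇒ p=23, q=2
i=3: a=2 ⇒ p=58, q=5
i=4: a=1 ⇒ p=81, q=7
…
i=6: a=1 ⇒ p=382, q=33
i=7: a=10 ⇒ p=4121, q=356
i=8: a=1 ⇒ p=4503, q=389
i=9: a=3 ⇒ p=17630, q=1523
i=10: a=1 ⇒ p=22133, q=1912
i=11: a=2 ⇒ p=61896, q=5347
i=12: a=1 ⇒ p=84029, q=7259
i=13: a=1 ⇒ p=145925, q=12606
fundamental: x₁=145925, y₁=12606  (since 21294105625 − 134·158911236 = 1)
(145925+12606√134)^2 = 42588211249 + 3679061100√134
(145925+12606√134)^3 = 12429369452874725 + 1073733982022394√134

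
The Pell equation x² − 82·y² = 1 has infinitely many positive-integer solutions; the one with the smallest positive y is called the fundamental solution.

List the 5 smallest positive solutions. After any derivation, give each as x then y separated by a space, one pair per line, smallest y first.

163 18
53137 5868
17322499 1912950
5647081537 623615832
1840931258563 203296848282

√82 = [9; 18, …], period ℓ=1 (odd) → k=1
step 0: (9, 1)  from 9·(1,0) + (0,1)
step 1: (163, 18)  from 18·(9,1) + (1,0)
(x₁, y₁) = (163, 18);  163² − 82·18² = 1 ✓
n=2: (163,18)∘(163,18) = (163·163+82·18·18, 163·18+18·163) = (53137,5868)
n=3: (53137,5868)∘(163,18) = (163·53137+82·18·5868, 163·5868+18·53137) = (17322499,1912950)
n=4: (17322499,1912950)∘(163,18) = (163·17322499+82·18·1912950, 163·1912950+18·17322499) = (5647081537,623615832)
n=5: (5647081537,623615832)∘(163,18) = (163·5647081537+82·18·623615832, 163·623615832+18·5647081537) = (1840931258563,203296848282)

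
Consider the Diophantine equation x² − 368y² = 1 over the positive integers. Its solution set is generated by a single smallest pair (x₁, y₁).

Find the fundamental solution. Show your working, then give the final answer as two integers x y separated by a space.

1151 60

[19; 5,2,5,38] for √368; ℓ=4 ⇒ convergent index 3
step 0: (19, 1)  from 19·(1,0) + (0,1)
step 1: (96, 5)  from 5·(19,1) + (1,0)
step 2: (211, 11)  from 2·(96,5) + (19,1)
step 3: (1151, 60)  from 5·(211,11) + (96,5)
(x₁, y₁) = (1151, 60);  1151² − 368·60² = 1 ✓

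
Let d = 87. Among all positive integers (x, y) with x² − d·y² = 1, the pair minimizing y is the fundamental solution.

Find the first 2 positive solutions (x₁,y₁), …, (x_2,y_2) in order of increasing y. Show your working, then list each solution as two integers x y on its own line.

28 3
1567 168

d=87: √d = [9; 3,18] (ℓ=2, even), read p_1/q_1
step 0: (9, 1)  from 9·(1,0) + (0,1)
step 1: (28, 3)  from 3·(9,1) + (1,0)
(x₁, y₁) = (28, 3);  28² − 87·3² = 1 ✓
k=2:  x_2 = 28·28+87·3·3 = 1567,  y_2 = 28·3+3·28 = 168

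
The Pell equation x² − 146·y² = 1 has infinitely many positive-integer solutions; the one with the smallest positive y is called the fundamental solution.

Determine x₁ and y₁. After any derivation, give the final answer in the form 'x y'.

145 12

√146 = [12; 12,24, …], period ℓ=2 (even) → k=1
k=0  a_k=12  p_k/q_k = 12/1
k=1  a_k=12  p_k/q_k = 145/12
(x₁, y₁) = (145, 12);  145² − 146·12² = 1 ✓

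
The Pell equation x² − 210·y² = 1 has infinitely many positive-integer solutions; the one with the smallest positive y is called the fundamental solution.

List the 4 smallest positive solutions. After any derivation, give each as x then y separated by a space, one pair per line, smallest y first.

d=210: √d = [14; 2,28] (ℓ=2, even), read p_1/q_1
k=0  a_k=14  p_k/q_k = 14/1
k=1  a_k=2  p_k/q_k = 29/2
→ (29, 2).  Check: 29²=841, 210·2²=840, difference 1.
k=2:  x_2 = 29·29+210·2·2 = 1681,  y_2 = 29·2+2·29 = 116
k=3:  x_3 = 29·1681+210·2·116 = 97469,  y_3 = 29·116+2·1681 = 6726
k=4:  x_4 = 29·97469+210·2·6726 = 5651521,  y_4 = 29·6726+2·97469 = 389992

29 2
1681 116
97469 6726
5651521 389992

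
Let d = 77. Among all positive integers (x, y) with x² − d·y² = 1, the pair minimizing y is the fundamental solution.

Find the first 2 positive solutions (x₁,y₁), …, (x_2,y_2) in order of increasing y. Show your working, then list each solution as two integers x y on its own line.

d=77: √d = [8; 1,3,2,3,1,16] (ℓ=6, even), read p_5/q_5
step 0: (8, 1)  from 8·(1,0) + (0,1)
step 1: (9, 1)  from 1·(8,1) + (1,0)
…
step 3: (79, 9)  from 2·(35,4) + (9,1)
step 4: (272, 31)  from 3·(79,9) + (35,4)
step 5: (351, 40)  from 1·(272,31) + (79,9)
(x₁, y₁) = (351, 40);  351² − 77·40² = 1 ✓
(351+40√77)^2 = 246401 + 28080√77

351 40
246401 28080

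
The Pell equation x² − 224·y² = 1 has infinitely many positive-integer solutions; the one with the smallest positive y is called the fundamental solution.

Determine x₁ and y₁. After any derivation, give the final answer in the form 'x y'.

√224 = [14; 1,28, …], period ℓ=2 (even) → k=1
a_0=14:  p_0=14·1+0=14,  q_0=14·0+1=1
a_1=1:  p_1=1·14+1=15,  q_1=1·1+0=1
fundamental: x₁=15, y₁=1  (since 225 − 224·1 = 1)

15 1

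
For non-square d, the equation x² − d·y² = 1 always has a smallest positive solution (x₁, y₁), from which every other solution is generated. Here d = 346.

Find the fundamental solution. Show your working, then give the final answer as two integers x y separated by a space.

17299 930

√346 = [18; 1,1,1,1,36, …], period ℓ=5 (odd) → k=9
i=0: a=18 ⇒ p=18, q=1
…
i=7: a=1 ⇒ p=6901, q=371
i=8: a=1 ⇒ p=10398, q=559
i=9: a=1 ⇒ p=17299, q=930
(x₁, y₁) = (17299, 930);  17299² − 346·930² = 1 ✓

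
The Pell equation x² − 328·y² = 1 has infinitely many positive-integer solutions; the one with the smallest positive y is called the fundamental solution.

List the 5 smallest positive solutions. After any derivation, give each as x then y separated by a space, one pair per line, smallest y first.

163 9
53137 2934
17322499 956475
5647081537 311807916
1840931258563 101648424141

[18; 9,36] for √328; ℓ=2 ⇒ convergent index 1
i=0: a=18 ⇒ p=18, q=1
i=1: a=9 ⇒ p=163, q=9
(x₁, y₁) = (163, 9);  163² − 328·9² = 1 ✓
(x_2, y_2) = (163·163 + 328·9·9, 163·9 + 9·163) = (53137, 2934)
(x_3, y_3) = (163·53137 + 328·9·2934, 163·2934 + 9·53137) = (17322499, 956475)
(x_4, y_4) = (163·17322499 + 328·9·956475, 163·956475 + 9·17322499) = (5647081537, 311807916)
(x_5, y_5) = (163·5647081537 + 328·9·311807916, 163·311807916 + 9·5647081537) = (1840931258563, 101648424141)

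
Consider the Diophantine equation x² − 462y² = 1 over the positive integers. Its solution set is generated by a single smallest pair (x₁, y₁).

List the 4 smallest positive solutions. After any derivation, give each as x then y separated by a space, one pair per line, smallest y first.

43 2
3697 172
317899 14790
27335617 1271768

d=462: √d = [21; 2,42] (ℓ=2, even), read p_1/q_1
step 0: (21, 1)  from 21·(1,0) + (0,1)
step 1: (43, 2)  from 2·(21,1) + (1,0)
(x₁, y₁) = (43, 2);  43² − 462·2² = 1 ✓
k=2:  x_2 = 43·43+462·2·2 = 3697,  y_2 = 43·2+2·43 = 172
k=3:  x_3 = 43·3697+462·2·172 = 317899,  y_3 = 43·172+2·3697 = 14790
k=4:  x_4 = 43·317899+462·2·14790 = 27335617,  y_4 = 43·14790+2·317899 = 1271768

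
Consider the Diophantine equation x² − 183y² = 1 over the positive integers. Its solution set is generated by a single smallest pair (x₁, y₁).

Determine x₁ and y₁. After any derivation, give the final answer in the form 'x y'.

d=183: √d = [13; 1,1,8,1,1,26] (ℓ=6, even), read p_5/q_5
a_0=13:  p_0=13·1+0=13,  q_0=13·0+1=1
a_1=1:  p_1=1·13+1=14,  q_1=1·1+0=1
…
a_4=1:  p_4=1·230+27=257,  q_4=1·17+2=19
a_5=1:  p_5=1·257+230=487,  q_5=1·19+17=36
(x₁, y₁) = (487, 36);  487² − 183·36² = 1 ✓

487 36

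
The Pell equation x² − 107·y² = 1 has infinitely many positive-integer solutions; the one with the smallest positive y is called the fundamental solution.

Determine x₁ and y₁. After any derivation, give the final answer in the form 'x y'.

[10; 2,1,9,1,2,20] for √107; ℓ=6 ⇒ convergent index 5
k=0  a_k=10  p_k/q_k = 10/1
k=1  a_k=2  p_k/q_k = 21/2
…
k=3  a_k=9  p_k/q_k = 300/29
k=4  a_k=1  p_k/q_k = 331/32
k=5  a_k=2  p_k/q_k = 962/93
→ (962, 93).  Check: 962²=925444, 107·93²=925443, difference 1.

962 93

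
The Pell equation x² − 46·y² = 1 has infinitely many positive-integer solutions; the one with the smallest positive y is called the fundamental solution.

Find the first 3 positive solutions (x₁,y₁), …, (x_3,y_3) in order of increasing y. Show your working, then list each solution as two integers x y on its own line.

24335 3588
1184384449 174627960
57643991108495 8499142809612

√46 → a₀=6, period (1,3,1,1,2,6,2,1,1,3,1,12); ℓ=12 even so k=11
k=0  a_k=6  p_k/q_k = 6/1
…
k=2  a_k=3  p_k/q_k = 27/4
k=3  a_k=1  p_k/q_k = 34/5
k=4  a_k=1  p_k/q_k = 61/9
…
k=6  a_k=6  p_k/q_k = 997/147
k=7  a_k=2  p_k/q_k = 2150/317
k=8  a_k=1  p_k/q_k = 3147/464
…
k=10  a_k=3  p_k/q_k = 19038/2807
k=11  a_k=1  p_k/q_k = 24335/3588
fundamental: x₁=24335, y₁=3588  (since 592192225 − 46·12873744 = 1)
k=2:  x_2 = 24335·24335+46·3588·3588 = 1184384449,  y_2 = 24335·3588+3588·24335 = 174627960
k=3:  x_3 = 24335·1184384449+46·3588·174627960 = 57643991108495,  y_3 = 24335·174627960+3588·1184384449 = 8499142809612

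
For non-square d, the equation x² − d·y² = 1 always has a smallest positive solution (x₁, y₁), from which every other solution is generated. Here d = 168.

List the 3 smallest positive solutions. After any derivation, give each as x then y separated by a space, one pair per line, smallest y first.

13 1
337 26
8749 675

√168 → a₀=12, period (1,24); ℓ=2 even so k=1
step 0: (12, 1)  from 12·(1,0) + (0,1)
step 1: (13, 1)  from 1·(12,1) + (1,0)
→ (13, 1).  Check: 13²=169, 168·1²=168, difference 1.
n=2: (13,1)∘(13,1) = (13·13+168·1·1, 13·1+1·13) = (337,26)
n=3: (337,26)∘(13,1) = (13·337+168·1·26, 13·26+1·337) = (8749,675)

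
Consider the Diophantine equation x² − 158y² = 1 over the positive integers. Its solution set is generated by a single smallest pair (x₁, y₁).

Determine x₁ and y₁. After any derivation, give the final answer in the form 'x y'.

[12; 1,1,3,12,3,1,1,24] for √158; ℓ=8 ⇒ convergent index 7
i=0: a=12 ⇒ p=12, q=1
…
i=3: a=3 ⇒ p=88, q=7
i=4: a=12 ⇒ p=1081, q=86
…
i=6: a=1 ⇒ p=4412, q=351
i=7: a=1 ⇒ p=7743, q=616
(x₁, y₁) = (7743, 616);  7743² − 158·616² = 1 ✓

7743 616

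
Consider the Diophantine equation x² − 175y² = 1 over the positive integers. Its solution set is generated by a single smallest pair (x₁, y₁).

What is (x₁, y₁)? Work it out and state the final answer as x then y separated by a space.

2024 153

d=175: √d = [13; 4,2,1,2,4,26] (ℓ=6, even), read p_5/q_5
step 0: (13, 1)  from 13·(1,0) + (0,1)
…
step 4: (463, 35)  from 2·(172,13) + (119,9)
step 5: (2024, 153)  from 4·(463,35) + (172,13)
fundamental: x₁=2024, y₁=153  (since 4096576 − 175·23409 = 1)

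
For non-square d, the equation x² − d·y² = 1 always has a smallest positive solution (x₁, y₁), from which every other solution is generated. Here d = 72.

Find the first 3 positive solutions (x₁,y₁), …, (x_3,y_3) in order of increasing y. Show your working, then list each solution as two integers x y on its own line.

√72 = [8; 2,16, …], period ℓ=2 (even) → k=1
k=0  a_k=8  p_k/q_k = 8/1
k=1  a_k=2  p_k/q_k = 17/2
(x₁, y₁) = (17, 2);  17² − 72·2² = 1 ✓
(x_2, y_2) = (17·17 + 72·2·2, 17·2 + 2·17) = (577, 68)
(x_3, y_3) = (17·577 + 72·2·68, 17·68 + 2·577) = (19601, 2310)

17 2
577 68
19601 2310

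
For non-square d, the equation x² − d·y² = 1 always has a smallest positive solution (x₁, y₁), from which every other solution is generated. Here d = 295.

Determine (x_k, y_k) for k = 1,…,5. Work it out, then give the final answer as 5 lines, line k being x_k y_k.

2024999 117900
8201241900001 477494764200
33215013292518224999 1933852840020353700
134520737404664024967600001 7832100134376274949528400
544808717447381276777437550624999 31719989880021710940200100589500

√295 → a₀=17, period (5,1,2,3,2,6,2,3,2,1,5,34); ℓ=12 even so k=11
a_0=17:  p_0=17·1+0=17,  q_0=17·0+1=1
a_1=5:  p_1=5·17+1=86,  q_1=5·1+0=5
a_2=1:  p_2=1·86+17=103,  q_2=1·5+1=6
a_3=2:  p_3=2·103+86=292,  q_3=2·6+5=17
…
a_5=2:  p_5=2·979+292=2250,  q_5=2·57+17=131
a_6=6:  p_6=6·2250+979=14479,  q_6=6·131+57=843
…
a_8=3:  p_8=3·31208+14479=108103,  q_8=3·1817+843=6294
a_9=2:  p_9=2·108103+31208=247414,  q_9=2·6294+1817=14405
a_10=1:  p_10=1·247414+108103=355517,  q_10=1·14405+6294=20699
a_11=5:  p_11=5·355517+247414=2024999,  q_11=5·20699+14405=117900
fundamental: x₁=2024999, y₁=117900  (since 4100620950001 − 295·13900410000 = 1)
(2024999+117900√295)^2 = 8201241900001 + 477494764200√295
(2024999+117900√295)^3 = 33215013292518224999 + 1933852840020353700√295
(2024999+117900√295)^4 = 134520737404664024967600001 + 7832100134376274949528400√295
(2024999+117900√295)^5 = 544808717447381276777437550624999 + 31719989880021710940200100589500√295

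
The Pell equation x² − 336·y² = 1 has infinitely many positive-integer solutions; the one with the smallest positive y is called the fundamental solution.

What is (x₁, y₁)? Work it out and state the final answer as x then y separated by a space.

55 3

√336 → a₀=18, period (3,36); ℓ=2 even so k=1
i=0: a=18 ⇒ p=18, q=1
i=1: a=3 ⇒ p=55, q=3
(x₁, y₁) = (55, 3);  55² − 336·3² = 1 ✓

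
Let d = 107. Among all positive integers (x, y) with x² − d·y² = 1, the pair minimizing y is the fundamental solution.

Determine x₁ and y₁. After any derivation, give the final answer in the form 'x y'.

962 93

d=107: √d = [10; 2,1,9,1,2,20] (ℓ=6, even), read p_5/q_5
a_0=10:  p_0=10·1+0=10,  q_0=10·0+1=1
…
a_2=1:  p_2=1·21+10=31,  q_2=1·2+1=3
a_3=9:  p_3=9·31+21=300,  q_3=9·3+2=29
a_4=1:  p_4=1·300+31=331,  q_4=1·29+3=32
a_5=2:  p_5=2·331+300=962,  q_5=2·32+29=93
(x₁, y₁) = (962, 93);  962² − 107·93² = 1 ✓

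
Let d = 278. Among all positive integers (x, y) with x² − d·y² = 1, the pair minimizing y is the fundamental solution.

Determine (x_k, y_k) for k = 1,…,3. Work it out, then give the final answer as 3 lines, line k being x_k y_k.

√278 → a₀=16, period (1,2,16,2,1,32); ℓ=6 even so k=5
k=0  a_k=16  p_k/q_k = 16/1
…
k=2  a_k=2  p_k/q_k = 50/3
…
k=4  a_k=2  p_k/q_k = 1684/101
k=5  a_k=1  p_k/q_k = 2501/150
fundamental: x₁=2501, y₁=150  (since 6255001 − 278·22500 = 1)
(x_2, y_2) = (2501·2501 + 278·150·150, 2501·150 + 150·2501) = (12510001, 750300)
(x_3, y_3) = (2501·12510001 + 278·150·750300, 2501·750300 + 150·12510001) = (62575022501, 3753000450)

2501 150
12510001 750300
62575022501 3753000450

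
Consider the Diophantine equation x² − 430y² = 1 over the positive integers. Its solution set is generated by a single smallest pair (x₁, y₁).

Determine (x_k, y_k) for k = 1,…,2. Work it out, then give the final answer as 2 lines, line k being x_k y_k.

[20; 1,2,1,3,1,…,2,1,40] for √430; ℓ=14 ⇒ convergent index 13
i=0: a=20 ⇒ p=20, q=1
i=1: a=1 ⇒ p=21, q=1
i=2: a=2 ⇒ p=62, q=3
i=3: a=1 ⇒ p=83, q=4
i=4: a=3 ⇒ p=311, q=15
i=5: a=1 ⇒ p=394, q=19
i=6: a=6 ⇒ p=2675, q=129
…
i=8: a=6 ⇒ p=133439, q=6435
…
i=10: a=3 ⇒ p=599138, q=28893
i=11: a=1 ⇒ p=754371, q=36379
i=12: a=2 ⇒ p=2107880, q=101651
i=13: a=1 ⇒ p=2862251, q=138030
(x₁, y₁) = (2862251, 138030);  2862251² − 430·138030² = 1 ✓
(x_2, y_2) = (2862251·2862251 + 430·138030·138030, 2862251·138030 + 138030·2862251) = (16384961574001, 790153011060)

2862251 138030
16384961574001 790153011060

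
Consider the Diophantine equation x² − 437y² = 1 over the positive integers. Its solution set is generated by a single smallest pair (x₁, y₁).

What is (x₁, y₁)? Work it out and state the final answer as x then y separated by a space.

4599 220

[20; 1,9,2,9,1,40] for √437; ℓ=6 ⇒ convergent index 5
a_0=20:  p_0=20·1+0=20,  q_0=20·0+1=1
a_1=1:  p_1=1·20+1=21,  q_1=1·1+0=1
…
a_3=2:  p_3=2·209+21=439,  q_3=2·10+1=21
a_4=9:  p_4=9·439+209=4160,  q_4=9·21+10=199
a_5=1:  p_5=1·4160+439=4599,  q_5=1·199+21=220
fundamental: x₁=4599, y₁=220  (since 21150801 − 437·48400 = 1)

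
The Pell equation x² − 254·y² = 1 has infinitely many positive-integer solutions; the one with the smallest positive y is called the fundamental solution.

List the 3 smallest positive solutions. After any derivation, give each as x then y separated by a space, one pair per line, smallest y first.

255 16
130049 8160
66324735 4161584

d=254: √d = [15; 1,14,1,30] (ℓ=4, even), read p_3/q_3
step 0: (15, 1)  from 15·(1,0) + (0,1)
…
step 2: (239, 15)  from 14·(16,1) + (15,1)
step 3: (255, 16)  from 1·(239,15) + (16,1)
→ (255, 16).  Check: 255²=65025, 254·16²=65024, difference 1.
(x_2, y_2) = (255·255 + 254·16·16, 255·16 + 16·255) = (130049, 8160)
(x_3, y_3) = (255·130049 + 254·16·8160, 255·8160 + 16·130049) = (66324735, 4161584)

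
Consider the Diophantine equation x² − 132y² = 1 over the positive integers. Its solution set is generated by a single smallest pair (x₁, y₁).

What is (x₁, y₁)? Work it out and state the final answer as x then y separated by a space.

23 2

d=132: √d = [11; 2,22] (ℓ=2, even), read p_1/q_1
i=0: a=11 ⇒ p=11, q=1
i=1: a=2 ⇒ p=23, q=2
→ (23, 2).  Check: 23²=529, 132·2²=528, difference 1.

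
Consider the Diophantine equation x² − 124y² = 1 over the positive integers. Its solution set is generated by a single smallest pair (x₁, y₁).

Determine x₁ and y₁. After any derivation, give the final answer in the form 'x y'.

[11; 7,2,1,1,1,…,2,7,22] for √124; ℓ=16 ⇒ convergent index 15
k=0  a_k=11  p_k/q_k = 11/1
…
k=2  a_k=2  p_k/q_k = 167/15
k=3  a_k=1  p_k/q_k = 245/22
k=4  a_k=1  p_k/q_k = 412/37
k=5  a_k=1  p_k/q_k = 657/59
k=6  a_k=3  p_k/q_k = 2383/214
k=7  a_k=1  p_k/q_k = 3040/273
…
k=11  a_k=1  p_k/q_k = 84875/7622
…
k=13  a_k=1  p_k/q_k = 237042/21287
k=14  a_k=2  p_k/q_k = 626251/56239
k=15  a_k=7  p_k/q_k = 4620799/414960
(x₁, y₁) = (4620799, 414960);  4620799² − 124·414960² = 1 ✓

4620799 414960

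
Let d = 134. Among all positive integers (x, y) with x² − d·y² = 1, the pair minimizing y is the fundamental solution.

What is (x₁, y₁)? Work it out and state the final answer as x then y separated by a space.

d=134: √d = [11; 1,1,2,1,3,…,1,1,22] (ℓ=14, even), read p_13/q_13
a_0=11:  p_0=11·1+0=11,  q_0=11·0+1=1
a_1=1:  p_1=1·11+1=12,  q_1=1·1+0=1
a_2=1:  p_2=1·12+11=23,  q_2=1·1+1=2
a_3=2:  p_3=2·23+12=58,  q_3=2·2+1=5
…
a_5=3:  p_5=3·81+58=301,  q_5=3·7+5=26
…
a_7=10:  p_7=10·382+301=4121,  q_7=10·33+26=356
a_8=1:  p_8=1·4121+382=4503,  q_8=1·356+33=389
a_9=3:  p_9=3·4503+4121=17630,  q_9=3·389+356=1523
a_10=1:  p_10=1·17630+4503=22133,  q_10=1·1523+389=1912
…
a_12=1:  p_12=1·61896+22133=84029,  q_12=1·5347+1912=7259
a_13=1:  p_13=1·84029+61896=145925,  q_13=1·7259+5347=12606
fundamental: x₁=145925, y₁=12606  (since 21294105625 − 134·158911236 = 1)

145925 12606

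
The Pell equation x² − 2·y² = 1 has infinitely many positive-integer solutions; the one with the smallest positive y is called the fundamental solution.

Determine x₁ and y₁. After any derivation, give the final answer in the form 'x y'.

3 2

√2 → a₀=1, period (2); ℓ=1 odd so k=1
a_0=1:  p_0=1·1+0=1,  q_0=1·0+1=1
a_1=2:  p_1=2·1+1=3,  q_1=2·1+0=2
fundamental: x₁=3, y₁=2  (since 9 − 2·4 = 1)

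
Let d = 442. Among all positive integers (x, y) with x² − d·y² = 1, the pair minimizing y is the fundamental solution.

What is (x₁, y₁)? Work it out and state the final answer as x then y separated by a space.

883 42

√442 = [21; 42, …], period ℓ=1 (odd) → k=1
i=0: a=21 ⇒ p=21, q=1
i=1: a=42 ⇒ p=883, q=42
→ (883, 42).  Check: 883²=779689, 442·42²=779688, difference 1.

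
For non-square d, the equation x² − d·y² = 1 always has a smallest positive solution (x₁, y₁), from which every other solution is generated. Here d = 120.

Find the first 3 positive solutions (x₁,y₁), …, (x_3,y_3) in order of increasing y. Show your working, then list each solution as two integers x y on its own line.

11 1
241 22
5291 483

√120 = [10; 1,20, …], period ℓ=2 (even) → k=1
i=0: a=10 ⇒ p=10, q=1
i=1: a=1 ⇒ p=11, q=1
fundamental: x₁=11, y₁=1  (since 121 − 120·1 = 1)
(x_2, y_2) = (11·11 + 120·1·1, 11·1 + 1·11) = (241, 22)
(x_3, y_3) = (11·241 + 120·1·22, 11·22 + 1·241) = (5291, 483)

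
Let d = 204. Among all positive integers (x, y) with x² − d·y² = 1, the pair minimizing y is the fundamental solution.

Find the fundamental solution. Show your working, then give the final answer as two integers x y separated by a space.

4999 350

√204 = [14; 3,1,1,6,1,1,3,28, …], period ℓ=8 (even) → k=7
step 0: (14, 1)  from 14·(1,0) + (0,1)
step 1: (43, 3)  from 3·(14,1) + (1,0)
step 2: (57, 4)  from 1·(43,3) + (14,1)
step 3: (100, 7)  from 1·(57,4) + (43,3)
…
step 5: (757, 53)  from 1·(657,46) + (100,7)
step 6: (1414, 99)  from 1·(757,53) + (657,46)
step 7: (4999, 350)  from 3·(1414,99) + (757,53)
fundamental: x₁=4999, y₁=350  (since 24990001 − 204·122500 = 1)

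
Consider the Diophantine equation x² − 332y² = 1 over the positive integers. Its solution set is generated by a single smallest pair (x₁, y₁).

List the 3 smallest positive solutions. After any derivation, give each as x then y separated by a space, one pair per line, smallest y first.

d=332: √d = [18; 4,1,1,8,1,1,4,36] (ℓ=8, even), read p_7/q_7
a_0=18:  p_0=18·1+0=18,  q_0=18·0+1=1
a_1=4:  p_1=4·18+1=73,  q_1=4·1+0=4
…
a_4=8:  p_4=8·164+91=1403,  q_4=8·9+5=77
a_5=1:  p_5=1·1403+164=1567,  q_5=1·77+9=86
a_6=1:  p_6=1·1567+1403=2970,  q_6=1·86+77=163
a_7=4:  p_7=4·2970+1567=13447,  q_7=4·163+86=738
fundamental: x₁=13447, y₁=738  (since 180821809 − 332·544644 = 1)
k=2:  x_2 = 13447·13447+332·738·738 = 361643617,  y_2 = 13447·738+738·13447 = 19847772
k=3:  x_3 = 13447·361643617+332·738·19847772 = 9726043422151,  y_3 = 13447·19847772+738·361643617 = 533785979430

13447 738
361643617 19847772
9726043422151 533785979430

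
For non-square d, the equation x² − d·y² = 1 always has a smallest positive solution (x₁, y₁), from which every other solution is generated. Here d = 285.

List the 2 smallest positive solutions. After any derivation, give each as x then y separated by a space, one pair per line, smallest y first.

√285 → a₀=16, period (1,7,2,7,1,32); ℓ=6 even so k=5
i=0: a=16 ⇒ p=16, q=1
i=1: a=1 ⇒ p=17, q=1
i=2: a=7 ⇒ p=135, q=8
…
i=4: a=7 ⇒ p=2144, q=127
i=5: a=1 ⇒ p=2431, q=144
→ (2431, 144).  Check: 2431²=5909761, 285·144²=5909760, difference 1.
k=2:  x_2 = 2431·2431+285·144·144 = 11819521,  y_2 = 2431·144+144·2431 = 700128

2431 144
11819521 700128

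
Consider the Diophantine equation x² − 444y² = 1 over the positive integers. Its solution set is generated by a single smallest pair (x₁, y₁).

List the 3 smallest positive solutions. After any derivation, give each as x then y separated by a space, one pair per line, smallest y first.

295 14
174049 8260
102688615 4873386

√444 = [21; 14,42, …], period ℓ=2 (even) → k=1
k=0  a_k=21  p_k/q_k = 21/1
k=1  a_k=14  p_k/q_k = 295/14
(x₁, y₁) = (295, 14);  295² − 444·14² = 1 ✓
(x_2, y_2) = (295·295 + 444·14·14, 295·14 + 14·295) = (174049, 8260)
(x_3, y_3) = (295·174049 + 444·14·8260, 295·8260 + 14·174049) = (102688615, 4873386)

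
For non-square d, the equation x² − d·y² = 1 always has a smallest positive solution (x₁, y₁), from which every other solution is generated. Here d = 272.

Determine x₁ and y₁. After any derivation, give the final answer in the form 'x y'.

√272 → a₀=16, period (2,32); ℓ=2 even so k=1
i=0: a=16 ⇒ p=16, q=1
i=1: a=2 ⇒ p=33, q=2
→ (33, 2).  Check: 33²=1089, 272·2²=1088, difference 1.

33 2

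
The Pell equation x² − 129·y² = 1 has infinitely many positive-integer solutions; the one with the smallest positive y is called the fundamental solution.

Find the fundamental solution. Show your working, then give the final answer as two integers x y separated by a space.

16855 1484

√129 = [11; 2,1,3,1,6,1,3,1,2,22, …], period ℓ=10 (even) → k=9
i=0: a=11 ⇒ p=11, q=1
i=1: a=2 ⇒ p=23, q=2
i=2: a=1 ⇒ p=34, q=3
i=3: a=3 ⇒ p=125, q=11
i=4: a=1 ⇒ p=159, q=14
i=5: a=6 ⇒ p=1079, q=95
…
i=7: a=3 ⇒ p=4793, q=422
i=8: a=1 ⇒ p=6031, q=531
i=9: a=2 ⇒ p=16855, q=1484
(x₁, y₁) = (16855, 1484);  16855² − 129·1484² = 1 ✓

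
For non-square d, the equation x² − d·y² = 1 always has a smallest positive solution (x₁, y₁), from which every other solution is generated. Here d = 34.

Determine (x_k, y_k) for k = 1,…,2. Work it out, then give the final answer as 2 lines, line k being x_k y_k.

35 6
2449 420

d=34: √d = [5; 1,4,1,10] (ℓ=4, even), read p_3/q_3
i=0: a=5 ⇒ p=5, q=1
…
i=2: a=4 ⇒ p=29, q=5
i=3: a=1 ⇒ p=35, q=6
fundamental: x₁=35, y₁=6  (since 1225 − 34·36 = 1)
(x_2, y_2) = (35·35 + 34·6·6, 35·6 + 6·35) = (2449, 420)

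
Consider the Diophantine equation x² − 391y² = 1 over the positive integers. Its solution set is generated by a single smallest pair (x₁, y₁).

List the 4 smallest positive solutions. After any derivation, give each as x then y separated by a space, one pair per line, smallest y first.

√391 → a₀=19, period (1,3,2,2,1,…,3,1,38); ℓ=16 even so k=15
step 0: (19, 1)  from 19·(1,0) + (0,1)
step 1: (20, 1)  from 1·(19,1) + (1,0)
…
step 3: (178, 9)  from 2·(79,4) + (20,1)
step 4: (435, 22)  from 2·(178,9) + (79,4)
…
step 6: (1048, 53)  from 1·(613,31) + (435,22)
step 7: (2709, 137)  from 2·(1048,53) + (613,31)
step 8: (52519, 2656)  from 19·(2709,137) + (1048,53)
step 9: (107747, 5449)  from 2·(52519,2656) + (2709,137)
step 10: (160266, 8105)  from 1·(107747,5449) + (52519,2656)
step 11: (268013, 13554)  from 1·(160266,8105) + (107747,5449)
step 12: (696292, 35213)  from 2·(268013,13554) + (160266,8105)
step 13: (1660597, 83980)  from 2·(696292,35213) + (268013,13554)
step 14: (5678083, 287153)  from 3·(1660597,83980) + (696292,35213)
step 15: (7338680, 371133)  from 1·(5678083,287153) + (1660597,83980)
(x₁, y₁) = (7338680, 371133);  7338680² − 391·371133² = 1 ✓
(7338680+371133√391)^2 = 107712448284799 + 5447252648880√391
(7338680+371133√391)^3 = 1580934379957370111960 + 79951288138564985667√391
(7338680+371133√391)^4 = 23203943031010998074028940801 + 1173473838473442730776750240√391

7338680 371133
107712448284799 5447252648880
1580934379957370111960 79951288138564985667
23203943031010998074028940801 1173473838473442730776750240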